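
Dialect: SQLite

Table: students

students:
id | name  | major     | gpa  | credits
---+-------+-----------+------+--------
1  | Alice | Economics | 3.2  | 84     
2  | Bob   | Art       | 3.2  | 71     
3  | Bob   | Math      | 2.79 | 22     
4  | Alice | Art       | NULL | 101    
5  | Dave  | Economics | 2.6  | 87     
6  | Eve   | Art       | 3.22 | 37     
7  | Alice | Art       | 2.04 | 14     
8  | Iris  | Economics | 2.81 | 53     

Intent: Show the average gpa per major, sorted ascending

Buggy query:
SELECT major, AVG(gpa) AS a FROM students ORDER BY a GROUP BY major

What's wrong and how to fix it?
Bug: ORDER BY appears before GROUP BY; SQL clause order requires GROUP BY first

Fix: Reorder: SELECT … FROM … GROUP BY … ORDER BY …

Corrected query:
SELECT major, AVG(gpa) AS a FROM students GROUP BY major ORDER BY a

Result:
major     | a   
----------+-----
Math      | 2.79
Art       | 2.82
Economics | 2.87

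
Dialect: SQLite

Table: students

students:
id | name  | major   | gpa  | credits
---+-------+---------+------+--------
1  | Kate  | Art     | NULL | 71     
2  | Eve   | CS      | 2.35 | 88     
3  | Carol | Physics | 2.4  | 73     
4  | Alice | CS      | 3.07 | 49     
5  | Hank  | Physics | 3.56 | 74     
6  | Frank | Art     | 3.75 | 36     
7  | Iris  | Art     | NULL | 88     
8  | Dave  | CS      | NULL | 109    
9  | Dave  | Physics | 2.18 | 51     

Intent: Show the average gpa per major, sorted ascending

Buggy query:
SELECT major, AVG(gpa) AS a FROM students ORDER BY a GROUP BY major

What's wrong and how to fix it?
Bug: GROUP BY must precede ORDER BY

Fix: Reorder: SELECT … FROM … GROUP BY … ORDER BY …

Corrected query:
SELECT major, AVG(gpa) AS a FROM students GROUP BY major ORDER BY a

Result:
major   | a       
--------+---------
CS      | 2.71    
Physics | 2.713333
Art     | 3.75    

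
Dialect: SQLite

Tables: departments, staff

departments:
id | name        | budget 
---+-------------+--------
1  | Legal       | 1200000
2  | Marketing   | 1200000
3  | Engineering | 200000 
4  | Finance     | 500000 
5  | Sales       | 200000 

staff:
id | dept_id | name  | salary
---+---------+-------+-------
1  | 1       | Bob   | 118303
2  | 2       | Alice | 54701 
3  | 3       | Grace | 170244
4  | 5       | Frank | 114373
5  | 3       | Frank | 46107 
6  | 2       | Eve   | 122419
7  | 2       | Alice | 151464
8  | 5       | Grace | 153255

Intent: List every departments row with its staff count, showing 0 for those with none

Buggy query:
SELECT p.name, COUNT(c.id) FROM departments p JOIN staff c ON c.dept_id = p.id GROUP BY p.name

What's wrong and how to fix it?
Bug: An inner join excludes parents with zero children

Fix: Use LEFT JOIN so parents without children still appear (COUNT(c.id) gives 0)

Corrected query:
SELECT p.name, COUNT(c.id) FROM departments p LEFT JOIN staff c ON c.dept_id = p.id GROUP BY p.name

Result:
name        | COUNT(c.id)
------------+------------
Engineering | 2          
Finance     | 0          
Legal       | 1          
Marketing   | 3          
Sales       | 2          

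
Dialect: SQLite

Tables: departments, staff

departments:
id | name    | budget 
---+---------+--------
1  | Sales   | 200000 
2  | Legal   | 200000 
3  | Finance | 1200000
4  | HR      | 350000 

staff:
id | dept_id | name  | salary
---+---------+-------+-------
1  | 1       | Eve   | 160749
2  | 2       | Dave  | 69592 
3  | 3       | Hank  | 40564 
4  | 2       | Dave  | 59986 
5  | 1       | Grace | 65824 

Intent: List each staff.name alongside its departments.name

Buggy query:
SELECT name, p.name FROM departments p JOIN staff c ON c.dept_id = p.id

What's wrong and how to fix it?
Bug: 'name' exists in both joined tables, so the database can't tell which one is meant

Fix: Qualify the column with its table alias (c.name)

Corrected query:
SELECT c.name, p.name FROM departments p JOIN staff c ON c.dept_id = p.id

Result:
name  | name   
------+--------
Eve   | Sales  
Dave  | Legal  
Hank  | Finance
Dave  | Legal  
Grace | Sales  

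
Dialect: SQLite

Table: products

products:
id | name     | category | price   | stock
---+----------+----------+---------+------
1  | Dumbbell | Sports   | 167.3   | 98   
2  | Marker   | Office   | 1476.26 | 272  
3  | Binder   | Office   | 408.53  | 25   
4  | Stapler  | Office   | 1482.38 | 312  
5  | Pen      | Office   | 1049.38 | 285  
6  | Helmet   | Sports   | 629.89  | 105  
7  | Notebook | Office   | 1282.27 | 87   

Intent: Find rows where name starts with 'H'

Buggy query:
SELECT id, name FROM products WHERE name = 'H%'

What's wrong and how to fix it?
Bug: Wildcards only work with LIKE; '=' treats '%' as a literal character

Fix: Replace '=' with LIKE so 'H%' is treated as a pattern

Corrected query:
SELECT id, name FROM products WHERE name LIKE 'H%'

Result:
id | name  
---+-------
6  | Helmet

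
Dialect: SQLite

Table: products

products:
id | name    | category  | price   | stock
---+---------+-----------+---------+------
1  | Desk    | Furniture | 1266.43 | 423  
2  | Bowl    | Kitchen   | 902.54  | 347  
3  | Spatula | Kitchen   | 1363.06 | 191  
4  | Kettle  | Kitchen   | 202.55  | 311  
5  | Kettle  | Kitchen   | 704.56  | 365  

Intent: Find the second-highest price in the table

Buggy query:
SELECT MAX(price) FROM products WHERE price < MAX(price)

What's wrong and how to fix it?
Bug: The inner MAX is an aggregate inside WHERE, which is not allowed

Fix: Compute the overall MAX in a subquery, then take MAX of rows below it

Corrected query:
SELECT MAX(price) FROM products WHERE price < (SELECT MAX(price) FROM products)

Result:
MAX(price)
----------
1266.43   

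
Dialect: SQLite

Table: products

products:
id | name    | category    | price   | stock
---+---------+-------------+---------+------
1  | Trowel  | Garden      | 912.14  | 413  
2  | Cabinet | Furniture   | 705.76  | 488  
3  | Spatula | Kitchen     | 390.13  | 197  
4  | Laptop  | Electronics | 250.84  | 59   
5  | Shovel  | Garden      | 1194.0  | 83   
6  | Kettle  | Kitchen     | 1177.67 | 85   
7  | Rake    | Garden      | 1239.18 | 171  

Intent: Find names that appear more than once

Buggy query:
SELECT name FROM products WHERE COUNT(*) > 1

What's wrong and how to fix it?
Bug: WHERE can't reference COUNT(*); aggregates are computed after WHERE

Fix: GROUP BY name, then filter groups with HAVING COUNT(*) > 1

Corrected query:
SELECT name FROM products GROUP BY name HAVING COUNT(*) > 1

Result:
(no rows)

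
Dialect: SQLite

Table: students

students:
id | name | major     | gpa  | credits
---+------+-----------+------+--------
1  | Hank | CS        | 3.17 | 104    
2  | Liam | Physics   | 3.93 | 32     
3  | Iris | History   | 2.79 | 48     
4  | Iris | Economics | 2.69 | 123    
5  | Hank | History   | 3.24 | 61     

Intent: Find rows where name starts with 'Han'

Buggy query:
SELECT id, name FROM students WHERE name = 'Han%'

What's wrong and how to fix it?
Bug: '=' compares the literal string including the % character; pattern matching needs LIKE

Fix: Replace '=' with LIKE so 'Han%' is treated as a pattern

Corrected query:
SELECT id, name FROM students WHERE name LIKE 'Han%'

Result:
id | name
---+-----
1  | Hank
5  | Hank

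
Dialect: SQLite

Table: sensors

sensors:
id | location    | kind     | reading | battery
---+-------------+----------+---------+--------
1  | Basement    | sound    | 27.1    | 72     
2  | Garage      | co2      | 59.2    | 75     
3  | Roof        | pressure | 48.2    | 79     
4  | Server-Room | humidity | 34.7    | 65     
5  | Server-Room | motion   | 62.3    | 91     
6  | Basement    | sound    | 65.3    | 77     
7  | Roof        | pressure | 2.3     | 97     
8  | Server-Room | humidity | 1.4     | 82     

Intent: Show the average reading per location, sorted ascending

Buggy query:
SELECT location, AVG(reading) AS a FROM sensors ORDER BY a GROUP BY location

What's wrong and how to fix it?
Bug: GROUP BY must precede ORDER BY

Fix: Move ORDER BY to the end, after GROUP BY

Corrected query:
SELECT location, AVG(reading) AS a FROM sensors GROUP BY location ORDER BY a

Result:
location    | a    
------------+------
Roof        | 25.25
Server-Room | 32.8 
Basement    | 46.2 
Garage      | 59.2 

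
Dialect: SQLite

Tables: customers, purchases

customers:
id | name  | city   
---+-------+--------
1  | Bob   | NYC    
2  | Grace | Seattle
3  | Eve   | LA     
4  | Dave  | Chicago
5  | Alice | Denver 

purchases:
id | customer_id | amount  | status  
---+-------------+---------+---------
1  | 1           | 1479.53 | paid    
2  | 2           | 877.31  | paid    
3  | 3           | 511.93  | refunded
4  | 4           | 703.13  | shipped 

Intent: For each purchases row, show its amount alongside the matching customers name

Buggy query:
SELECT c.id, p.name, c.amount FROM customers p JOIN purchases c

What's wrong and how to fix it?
Bug: Missing join condition: each purchases row is matched to all customers rows instead of just its own

Fix: Add ON c.customer_id = p.id to the JOIN

Corrected query:
SELECT c.id, p.name, c.amount FROM customers p JOIN purchases c ON c.customer_id = p.id

Result:
id | name  | amount 
---+-------+--------
1  | Bob   | 1479.53
2  | Grace | 877.31 
3  | Eve   | 511.93 
4  | Dave  | 703.13 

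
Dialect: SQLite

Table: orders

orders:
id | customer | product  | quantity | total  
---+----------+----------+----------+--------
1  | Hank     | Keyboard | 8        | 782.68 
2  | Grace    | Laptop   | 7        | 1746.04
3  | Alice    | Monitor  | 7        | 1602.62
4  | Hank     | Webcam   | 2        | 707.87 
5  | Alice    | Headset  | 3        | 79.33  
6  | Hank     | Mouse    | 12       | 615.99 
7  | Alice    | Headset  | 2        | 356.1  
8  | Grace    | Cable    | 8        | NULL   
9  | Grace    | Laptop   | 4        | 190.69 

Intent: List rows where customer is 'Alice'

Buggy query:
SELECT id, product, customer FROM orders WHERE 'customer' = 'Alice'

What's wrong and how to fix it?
Bug: Single quotes denote string literals in SQL; the column name is being compared as a constant string

Fix: Reference the column as customer without single quotes

Corrected query:
SELECT id, product, customer FROM orders WHERE customer = 'Alice'

Result:
id | product | customer
---+---------+---------
3  | Monitor | Alice   
5  | Headset | Alice   
7  | Headset | Alice   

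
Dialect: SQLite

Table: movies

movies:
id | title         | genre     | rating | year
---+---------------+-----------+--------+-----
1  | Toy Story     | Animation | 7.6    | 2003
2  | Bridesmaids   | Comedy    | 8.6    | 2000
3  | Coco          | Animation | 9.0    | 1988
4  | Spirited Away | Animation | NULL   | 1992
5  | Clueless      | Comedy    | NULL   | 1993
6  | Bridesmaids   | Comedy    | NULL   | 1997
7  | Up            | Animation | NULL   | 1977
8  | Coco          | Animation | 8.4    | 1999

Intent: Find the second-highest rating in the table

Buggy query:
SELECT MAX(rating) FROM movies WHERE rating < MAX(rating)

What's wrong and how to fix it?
Bug: The inner MAX is an aggregate inside WHERE, which is not allowed

Fix: Put the inner MAX in a scalar subquery

Corrected query:
SELECT MAX(rating) FROM movies WHERE rating < (SELECT MAX(rating) FROM movies)

Result:
MAX(rating)
-----------
8.6        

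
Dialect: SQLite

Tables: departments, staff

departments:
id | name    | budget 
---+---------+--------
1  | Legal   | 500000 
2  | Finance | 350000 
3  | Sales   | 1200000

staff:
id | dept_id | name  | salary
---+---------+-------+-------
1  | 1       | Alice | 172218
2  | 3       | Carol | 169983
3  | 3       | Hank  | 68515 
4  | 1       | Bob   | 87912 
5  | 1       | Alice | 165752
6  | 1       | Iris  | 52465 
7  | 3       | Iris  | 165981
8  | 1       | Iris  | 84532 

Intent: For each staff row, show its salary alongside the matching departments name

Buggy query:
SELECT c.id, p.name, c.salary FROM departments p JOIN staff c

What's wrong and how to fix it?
Bug: Missing join condition: each staff row is matched to all departments rows instead of just its own

Fix: Specify the join condition linking the foreign key to the parent id

Corrected query:
SELECT c.id, p.name, c.salary FROM departments p JOIN staff c ON c.dept_id = p.id

Result:
id | name  | salary
---+-------+-------
1  | Legal | 172218
2  | Sales | 169983
3  | Sales | 68515 
4  | Legal | 87912 
5  | Legal | 165752
6  | Legal | 52465 
7  | Sales | 165981
8  | Legal | 84532 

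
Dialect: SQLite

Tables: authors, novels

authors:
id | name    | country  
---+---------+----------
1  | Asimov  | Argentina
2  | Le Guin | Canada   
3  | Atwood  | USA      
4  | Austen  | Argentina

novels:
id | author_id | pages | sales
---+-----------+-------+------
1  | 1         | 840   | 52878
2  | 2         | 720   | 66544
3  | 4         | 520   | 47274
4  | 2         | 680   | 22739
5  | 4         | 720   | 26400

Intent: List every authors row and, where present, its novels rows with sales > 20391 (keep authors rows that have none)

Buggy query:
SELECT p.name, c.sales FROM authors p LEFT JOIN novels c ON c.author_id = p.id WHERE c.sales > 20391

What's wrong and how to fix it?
Bug: Filtering c.sales in WHERE discards the NULL rows produced by LEFT JOIN, turning it into an inner join

Fix: Move the right-table condition into the ON clause so unmatched parents are kept

Corrected query:
SELECT p.name, c.sales FROM authors p LEFT JOIN novels c ON c.author_id = p.id AND c.sales > 20391

Result:
name    | sales
--------+------
Asimov  | 52878
Le Guin | 22739
Le Guin | 66544
Atwood  | NULL 
Austen  | 26400
Austen  | 47274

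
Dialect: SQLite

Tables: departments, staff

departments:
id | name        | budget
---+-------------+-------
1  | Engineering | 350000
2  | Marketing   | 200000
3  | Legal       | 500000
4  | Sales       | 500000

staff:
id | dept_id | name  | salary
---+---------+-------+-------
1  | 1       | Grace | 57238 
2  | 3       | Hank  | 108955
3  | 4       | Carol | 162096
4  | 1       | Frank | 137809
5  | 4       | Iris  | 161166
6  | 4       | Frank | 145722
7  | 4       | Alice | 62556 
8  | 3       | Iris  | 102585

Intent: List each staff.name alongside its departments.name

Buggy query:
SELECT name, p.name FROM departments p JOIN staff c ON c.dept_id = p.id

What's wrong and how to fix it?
Bug: 'name' exists in both joined tables, so the database can't tell which one is meant

Fix: Qualify the column with its table alias (c.name)

Corrected query:
SELECT c.name, p.name FROM departments p JOIN staff c ON c.dept_id = p.id

Result:
name  | name       
------+------------
Grace | Engineering
Hank  | Legal      
Carol | Sales      
Frank | Engineering
Iris  | Sales      
Frank | Sales      
Alice | Sales      
Iris  | Legal      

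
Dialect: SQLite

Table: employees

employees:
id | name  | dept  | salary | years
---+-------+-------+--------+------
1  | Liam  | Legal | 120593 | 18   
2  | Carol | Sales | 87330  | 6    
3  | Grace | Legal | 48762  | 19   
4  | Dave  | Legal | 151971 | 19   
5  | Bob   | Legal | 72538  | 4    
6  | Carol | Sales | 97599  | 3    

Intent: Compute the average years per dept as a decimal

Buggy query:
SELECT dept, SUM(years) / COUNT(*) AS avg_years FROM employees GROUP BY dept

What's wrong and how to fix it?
Bug: Both operands are integers, so '/' performs integer division and truncates

Fix: Multiply by 1.0 (or CAST to REAL) to force floating-point division

Corrected query:
SELECT dept, SUM(years) * 1.0 / COUNT(*) AS avg_years FROM employees GROUP BY dept

Result:
dept  | avg_years
------+----------
Legal | 15       
Sales | 4.5      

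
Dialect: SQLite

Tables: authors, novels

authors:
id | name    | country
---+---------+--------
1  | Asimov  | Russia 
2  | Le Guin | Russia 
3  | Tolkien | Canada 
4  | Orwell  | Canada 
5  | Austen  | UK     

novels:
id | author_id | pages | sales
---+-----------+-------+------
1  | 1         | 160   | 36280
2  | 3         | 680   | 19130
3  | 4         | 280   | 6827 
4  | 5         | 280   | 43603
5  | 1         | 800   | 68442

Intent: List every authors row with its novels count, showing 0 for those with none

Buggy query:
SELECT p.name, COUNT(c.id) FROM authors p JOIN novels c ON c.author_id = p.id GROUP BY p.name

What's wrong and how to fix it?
Bug: An inner join excludes parents with zero children

Fix: Switch to LEFT JOIN to retain unmatched parent rows

Corrected query:
SELECT p.name, COUNT(c.id) FROM authors p LEFT JOIN novels c ON c.author_id = p.id GROUP BY p.name

Result:
name    | COUNT(c.id)
--------+------------
Asimov  | 2          
Austen  | 1          
Le Guin | 0          
Orwell  | 1          
Tolkien | 1          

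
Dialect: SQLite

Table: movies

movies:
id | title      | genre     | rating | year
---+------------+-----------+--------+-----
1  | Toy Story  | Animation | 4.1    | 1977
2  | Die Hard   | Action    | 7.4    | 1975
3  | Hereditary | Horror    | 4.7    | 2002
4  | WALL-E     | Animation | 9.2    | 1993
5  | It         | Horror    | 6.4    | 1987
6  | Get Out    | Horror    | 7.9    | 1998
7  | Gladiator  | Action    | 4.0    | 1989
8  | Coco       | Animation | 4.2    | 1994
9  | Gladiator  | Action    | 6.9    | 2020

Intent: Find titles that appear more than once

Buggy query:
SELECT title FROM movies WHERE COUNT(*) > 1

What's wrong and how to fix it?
Bug: WHERE can't reference COUNT(*); aggregates are computed after WHERE

Fix: Group first, then use HAVING for the count condition

Corrected query:
SELECT title FROM movies GROUP BY title HAVING COUNT(*) > 1

Result:
title    
---------
Gladiator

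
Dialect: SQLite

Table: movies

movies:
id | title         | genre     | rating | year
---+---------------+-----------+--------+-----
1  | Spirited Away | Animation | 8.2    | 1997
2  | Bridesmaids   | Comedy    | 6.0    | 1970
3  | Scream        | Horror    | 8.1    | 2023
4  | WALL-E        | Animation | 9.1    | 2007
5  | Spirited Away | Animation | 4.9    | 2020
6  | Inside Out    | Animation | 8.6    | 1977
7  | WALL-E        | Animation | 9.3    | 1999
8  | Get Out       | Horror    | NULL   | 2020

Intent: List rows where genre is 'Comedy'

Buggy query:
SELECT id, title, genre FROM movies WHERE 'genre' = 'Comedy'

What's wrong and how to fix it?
Bug: Single quotes denote string literals in SQL; the column name is being compared as a constant string

Fix: Remove the quotes around the column name (or use double quotes for an identifier)

Corrected query:
SELECT id, title, genre FROM movies WHERE genre = 'Comedy'

Result:
id | title       | genre 
---+-------------+-------
2  | Bridesmaids | Comedy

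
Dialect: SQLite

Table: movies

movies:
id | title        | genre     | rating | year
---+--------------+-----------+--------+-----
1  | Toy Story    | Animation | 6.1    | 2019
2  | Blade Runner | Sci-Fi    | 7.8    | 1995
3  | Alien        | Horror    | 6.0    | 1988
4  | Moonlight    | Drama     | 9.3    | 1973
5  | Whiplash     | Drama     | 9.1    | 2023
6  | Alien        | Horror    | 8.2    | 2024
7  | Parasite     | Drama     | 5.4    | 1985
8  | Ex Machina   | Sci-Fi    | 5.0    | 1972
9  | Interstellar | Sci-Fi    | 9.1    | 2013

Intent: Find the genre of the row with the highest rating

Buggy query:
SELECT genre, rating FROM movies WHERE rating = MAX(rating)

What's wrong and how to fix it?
Bug: WHERE is evaluated per row; an aggregate over the whole table isn't defined there

Fix: Wrap MAX in a scalar subquery so WHERE compares against a single value

Corrected query:
SELECT genre, rating FROM movies WHERE rating = (SELECT MAX(rating) FROM movies)

Result:
genre | rating
------+-------
Drama | 9.3   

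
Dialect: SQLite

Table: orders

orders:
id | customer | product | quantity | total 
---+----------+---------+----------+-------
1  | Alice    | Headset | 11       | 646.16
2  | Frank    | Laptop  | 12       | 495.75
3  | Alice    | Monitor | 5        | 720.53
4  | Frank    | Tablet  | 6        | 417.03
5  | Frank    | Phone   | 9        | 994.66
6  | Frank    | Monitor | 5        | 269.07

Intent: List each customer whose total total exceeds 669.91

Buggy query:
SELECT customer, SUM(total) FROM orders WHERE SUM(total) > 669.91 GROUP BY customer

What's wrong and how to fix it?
Bug: SUM(total) is an aggregate, but WHERE filters rows before aggregation

Fix: Move the aggregate condition to a HAVING clause

Corrected query:
SELECT customer, SUM(total) FROM orders GROUP BY customer HAVING SUM(total) > 669.91

Result:
customer | SUM(total)
---------+-----------
Alice    | 1366.69   
Frank    | 2176.51   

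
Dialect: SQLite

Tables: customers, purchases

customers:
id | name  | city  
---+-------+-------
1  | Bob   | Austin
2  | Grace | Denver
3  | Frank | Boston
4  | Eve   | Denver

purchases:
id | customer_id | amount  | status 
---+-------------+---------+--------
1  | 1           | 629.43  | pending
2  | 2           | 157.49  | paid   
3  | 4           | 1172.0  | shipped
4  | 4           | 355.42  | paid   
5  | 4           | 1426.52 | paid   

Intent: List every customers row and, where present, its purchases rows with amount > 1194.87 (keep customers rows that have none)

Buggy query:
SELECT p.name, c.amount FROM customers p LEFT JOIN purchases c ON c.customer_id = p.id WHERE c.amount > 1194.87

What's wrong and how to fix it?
Bug: A WHERE condition on the right-hand table after LEFT JOIN drops unmatched parents

Fix: Move the right-table condition into the ON clause so unmatched parents are kept

Corrected query:
SELECT p.name, c.amount FROM customers p LEFT JOIN purchases c ON c.customer_id = p.id AND c.amount > 1194.87

Result:
name  | amount 
------+--------
Bob   | NULL   
Grace | NULL   
Frank | NULL   
Eve   | 1426.52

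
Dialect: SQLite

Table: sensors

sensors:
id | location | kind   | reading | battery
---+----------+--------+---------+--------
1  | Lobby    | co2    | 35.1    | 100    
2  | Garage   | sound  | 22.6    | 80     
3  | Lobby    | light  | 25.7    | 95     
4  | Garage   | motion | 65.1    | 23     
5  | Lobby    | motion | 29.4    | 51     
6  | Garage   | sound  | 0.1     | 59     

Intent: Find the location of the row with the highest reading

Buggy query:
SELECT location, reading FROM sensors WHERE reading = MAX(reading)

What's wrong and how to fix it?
Bug: MAX(reading) is an aggregate and cannot be used directly in WHERE

Fix: Use a subquery: WHERE reading = (SELECT MAX(reading) FROM sensors)

Corrected query:
SELECT location, reading FROM sensors WHERE reading = (SELECT MAX(reading) FROM sensors)

Result:
location | reading
---------+--------
Garage   | 65.1   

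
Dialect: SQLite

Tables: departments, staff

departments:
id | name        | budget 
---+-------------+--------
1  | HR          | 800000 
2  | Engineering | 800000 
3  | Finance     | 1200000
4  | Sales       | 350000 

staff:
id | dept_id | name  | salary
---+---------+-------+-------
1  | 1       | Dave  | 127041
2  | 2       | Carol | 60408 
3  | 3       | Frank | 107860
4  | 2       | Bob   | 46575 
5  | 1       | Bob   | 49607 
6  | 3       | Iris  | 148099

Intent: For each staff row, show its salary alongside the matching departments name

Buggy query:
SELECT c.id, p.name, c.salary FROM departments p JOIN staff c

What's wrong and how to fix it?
Bug: JOIN with no ON clause produces a cartesian product; every staff row pairs with every departments row

Fix: Add ON c.dept_id = p.id to the JOIN

Corrected query:
SELECT c.id, p.name, c.salary FROM departments p JOIN staff c ON c.dept_id = p.id

Result:
id | name        | salary
---+-------------+-------
1  | HR          | 127041
2  | Engineering | 60408 
3  | Finance     | 107860
4  | Engineering | 46575 
5  | HR          | 49607 
6  | Finance     | 148099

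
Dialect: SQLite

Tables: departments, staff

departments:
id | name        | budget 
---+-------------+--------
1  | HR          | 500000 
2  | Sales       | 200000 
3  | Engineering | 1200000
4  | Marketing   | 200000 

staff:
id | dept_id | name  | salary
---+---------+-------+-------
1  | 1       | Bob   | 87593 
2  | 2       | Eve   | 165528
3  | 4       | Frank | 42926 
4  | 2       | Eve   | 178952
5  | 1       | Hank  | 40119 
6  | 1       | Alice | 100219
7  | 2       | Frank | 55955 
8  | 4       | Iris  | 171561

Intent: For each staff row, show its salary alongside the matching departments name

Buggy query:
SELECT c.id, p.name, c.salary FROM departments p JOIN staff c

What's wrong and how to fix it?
Bug: Missing join condition: each staff row is matched to all departments rows instead of just its own

Fix: Add ON c.dept_id = p.id to the JOIN

Corrected query:
SELECT c.id, p.name, c.salary FROM departments p JOIN staff c ON c.dept_id = p.id

Result:
id | name      | salary
---+-----------+-------
1  | HR        | 87593 
2  | Sales     | 165528
3  | Marketing | 42926 
4  | Sales     | 178952
5  | HR        | 40119 
6  | HR        | 100219
7  | Sales     | 55955 
8  | Marketing | 171561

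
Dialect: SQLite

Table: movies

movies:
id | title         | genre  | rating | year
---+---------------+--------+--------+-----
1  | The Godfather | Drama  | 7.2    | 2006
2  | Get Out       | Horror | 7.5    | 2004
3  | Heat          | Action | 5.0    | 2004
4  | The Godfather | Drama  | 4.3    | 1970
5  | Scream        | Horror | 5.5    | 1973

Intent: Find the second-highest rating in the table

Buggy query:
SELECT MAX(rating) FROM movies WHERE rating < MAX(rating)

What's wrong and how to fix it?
Bug: MAX(rating) on the right of the comparison is an aggregate-in-WHERE error

Fix: Put the inner MAX in a scalar subquery

Corrected query:
SELECT MAX(rating) FROM movies WHERE rating < (SELECT MAX(rating) FROM movies)

Result:
MAX(rating)
-----------
7.2        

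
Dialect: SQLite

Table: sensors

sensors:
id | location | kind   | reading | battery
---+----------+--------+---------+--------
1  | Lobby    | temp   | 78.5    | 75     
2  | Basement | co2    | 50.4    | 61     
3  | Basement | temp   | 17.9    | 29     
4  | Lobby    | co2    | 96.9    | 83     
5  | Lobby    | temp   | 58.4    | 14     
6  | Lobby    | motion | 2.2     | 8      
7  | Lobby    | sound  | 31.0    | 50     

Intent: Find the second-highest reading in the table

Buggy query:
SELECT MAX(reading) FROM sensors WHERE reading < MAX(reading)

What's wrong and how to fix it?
Bug: The inner MAX is an aggregate inside WHERE, which is not allowed

Fix: Compute the overall MAX in a subquery, then take MAX of rows below it

Corrected query:
SELECT MAX(reading) FROM sensors WHERE reading < (SELECT MAX(reading) FROM sensors)

Result:
MAX(reading)
------------
78.5        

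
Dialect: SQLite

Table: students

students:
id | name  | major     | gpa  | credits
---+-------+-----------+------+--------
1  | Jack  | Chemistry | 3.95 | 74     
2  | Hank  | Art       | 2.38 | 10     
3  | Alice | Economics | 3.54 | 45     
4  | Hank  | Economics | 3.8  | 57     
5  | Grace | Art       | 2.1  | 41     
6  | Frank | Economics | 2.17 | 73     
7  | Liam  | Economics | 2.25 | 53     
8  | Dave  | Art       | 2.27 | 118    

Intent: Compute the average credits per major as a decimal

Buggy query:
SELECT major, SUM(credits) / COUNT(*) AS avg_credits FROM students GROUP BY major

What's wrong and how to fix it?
Bug: Both operands are integers, so '/' performs integer division and truncates

Fix: Multiply by 1.0 (or CAST to REAL) to force floating-point division

Corrected query:
SELECT major, SUM(credits) * 1.0 / COUNT(*) AS avg_credits FROM students GROUP BY major

Result:
major     | avg_credits
----------+------------
Art       | 56.333333  
Chemistry | 74         
Economics | 57         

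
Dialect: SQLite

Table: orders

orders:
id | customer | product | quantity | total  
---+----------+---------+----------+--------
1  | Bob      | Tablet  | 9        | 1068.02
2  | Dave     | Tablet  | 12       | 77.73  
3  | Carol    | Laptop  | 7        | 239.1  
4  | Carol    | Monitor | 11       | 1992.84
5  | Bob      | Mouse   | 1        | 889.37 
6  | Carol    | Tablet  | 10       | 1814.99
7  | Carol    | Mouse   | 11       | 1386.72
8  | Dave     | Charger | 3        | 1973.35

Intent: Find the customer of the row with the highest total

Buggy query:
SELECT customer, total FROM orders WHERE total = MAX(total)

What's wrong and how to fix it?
Bug: WHERE is evaluated per row; an aggregate over the whole table isn't defined there

Fix: Wrap MAX in a scalar subquery so WHERE compares against a single value

Corrected query:
SELECT customer, total FROM orders WHERE total = (SELECT MAX(total) FROM orders)

Result:
customer | total  
---------+--------
Carol    | 1992.84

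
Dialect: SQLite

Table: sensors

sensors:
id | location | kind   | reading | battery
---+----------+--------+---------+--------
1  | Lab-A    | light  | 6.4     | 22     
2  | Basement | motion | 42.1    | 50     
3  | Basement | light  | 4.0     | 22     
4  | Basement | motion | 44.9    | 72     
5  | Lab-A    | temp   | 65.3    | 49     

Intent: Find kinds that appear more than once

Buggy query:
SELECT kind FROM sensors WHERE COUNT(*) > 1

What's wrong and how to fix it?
Bug: WHERE can't reference COUNT(*); aggregates are computed after WHERE

Fix: GROUP BY kind, then filter groups with HAVING COUNT(*) > 1

Corrected query:
SELECT kind FROM sensors GROUP BY kind HAVING COUNT(*) > 1

Result:
kind  
------
light 
motion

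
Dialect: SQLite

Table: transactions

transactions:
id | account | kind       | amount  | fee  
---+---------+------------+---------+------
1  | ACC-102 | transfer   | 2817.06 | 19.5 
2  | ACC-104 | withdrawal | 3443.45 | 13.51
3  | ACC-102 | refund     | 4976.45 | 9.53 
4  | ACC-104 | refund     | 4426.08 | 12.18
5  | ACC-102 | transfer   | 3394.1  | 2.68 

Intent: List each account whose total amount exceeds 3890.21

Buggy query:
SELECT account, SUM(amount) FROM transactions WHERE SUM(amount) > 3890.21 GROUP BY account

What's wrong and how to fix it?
Bug: Aggregate functions cannot appear in a WHERE clause

Fix: Use HAVING (which filters groups after aggregation) instead of WHERE

Corrected query:
SELECT account, SUM(amount) FROM transactions GROUP BY account HAVING SUM(amount) > 3890.21

Result:
account | SUM(amount)
--------+------------
ACC-102 | 11187.61   
ACC-104 | 7869.53    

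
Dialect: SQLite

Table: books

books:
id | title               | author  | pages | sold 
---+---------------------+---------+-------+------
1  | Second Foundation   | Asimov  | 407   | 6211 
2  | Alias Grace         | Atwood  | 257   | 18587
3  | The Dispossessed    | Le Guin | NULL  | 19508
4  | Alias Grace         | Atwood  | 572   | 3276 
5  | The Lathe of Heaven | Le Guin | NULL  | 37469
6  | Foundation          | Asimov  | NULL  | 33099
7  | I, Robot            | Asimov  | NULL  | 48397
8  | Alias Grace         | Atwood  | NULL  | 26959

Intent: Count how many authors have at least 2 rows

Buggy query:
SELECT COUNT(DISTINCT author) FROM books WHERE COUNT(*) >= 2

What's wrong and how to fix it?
Bug: COUNT(*) cannot appear in WHERE; the per-group count doesn't exist yet

Fix: Group first with HAVING COUNT(*) >= 2, then COUNT the resulting groups

Corrected query:
SELECT COUNT(*) FROM (SELECT author FROM books GROUP BY author HAVING COUNT(*) >= 2)

Result:
COUNT(*)
--------
3       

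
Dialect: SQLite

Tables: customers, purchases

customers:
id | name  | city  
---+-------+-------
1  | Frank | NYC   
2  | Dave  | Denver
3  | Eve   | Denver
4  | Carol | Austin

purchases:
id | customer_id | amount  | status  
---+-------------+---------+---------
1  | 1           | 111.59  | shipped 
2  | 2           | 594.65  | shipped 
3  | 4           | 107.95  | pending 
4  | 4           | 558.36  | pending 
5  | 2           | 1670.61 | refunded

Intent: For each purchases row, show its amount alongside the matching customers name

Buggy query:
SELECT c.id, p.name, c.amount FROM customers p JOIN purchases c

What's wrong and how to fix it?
Bug: Missing join condition: each purchases row is matched to all customers rows instead of just its own

Fix: Add ON c.customer_id = p.id to the JOIN

Corrected query:
SELECT c.id, p.name, c.amount FROM customers p JOIN purchases c ON c.customer_id = p.id

Result:
id | name  | amount 
---+-------+--------
1  | Frank | 111.59 
2  | Dave  | 594.65 
3  | Carol | 107.95 
4  | Carol | 558.36 
5  | Dave  | 1670.61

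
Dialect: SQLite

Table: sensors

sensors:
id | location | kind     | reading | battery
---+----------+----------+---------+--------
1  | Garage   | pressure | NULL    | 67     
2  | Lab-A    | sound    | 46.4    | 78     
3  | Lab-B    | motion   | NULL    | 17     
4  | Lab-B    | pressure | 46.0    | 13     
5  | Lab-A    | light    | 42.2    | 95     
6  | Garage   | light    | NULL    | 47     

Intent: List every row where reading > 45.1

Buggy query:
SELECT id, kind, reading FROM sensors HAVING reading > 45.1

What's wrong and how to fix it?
Bug: HAVING filters the output of aggregation, but this query has no GROUP BY and no aggregate functions, so SQLite rejects it (HAVING clause on a non-aggregate query); the condition here is per row

Fix: Replace HAVING with WHERE since the condition applies to individual rows

Corrected query:
SELECT id, kind, reading FROM sensors WHERE reading > 45.1

Result:
id | kind     | reading
---+----------+--------
2  | sound    | 46.4   
4  | pressure | 46     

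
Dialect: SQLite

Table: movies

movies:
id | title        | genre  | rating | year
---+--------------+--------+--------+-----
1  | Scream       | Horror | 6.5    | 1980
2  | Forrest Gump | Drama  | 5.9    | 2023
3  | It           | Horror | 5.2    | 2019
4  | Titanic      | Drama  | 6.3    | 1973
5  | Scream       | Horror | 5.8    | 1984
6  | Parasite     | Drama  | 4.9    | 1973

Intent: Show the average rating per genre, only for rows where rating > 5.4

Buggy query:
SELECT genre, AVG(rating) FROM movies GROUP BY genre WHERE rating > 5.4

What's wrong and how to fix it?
Bug: Row-level WHERE must come before GROUP BY in the clause order

Fix: Move the WHERE clause before GROUP BY

Corrected query:
SELECT genre, AVG(rating) FROM movies WHERE rating > 5.4 GROUP BY genre

Result:
genre  | AVG(rating)
-------+------------
Drama  | 6.1        
Horror | 6.15       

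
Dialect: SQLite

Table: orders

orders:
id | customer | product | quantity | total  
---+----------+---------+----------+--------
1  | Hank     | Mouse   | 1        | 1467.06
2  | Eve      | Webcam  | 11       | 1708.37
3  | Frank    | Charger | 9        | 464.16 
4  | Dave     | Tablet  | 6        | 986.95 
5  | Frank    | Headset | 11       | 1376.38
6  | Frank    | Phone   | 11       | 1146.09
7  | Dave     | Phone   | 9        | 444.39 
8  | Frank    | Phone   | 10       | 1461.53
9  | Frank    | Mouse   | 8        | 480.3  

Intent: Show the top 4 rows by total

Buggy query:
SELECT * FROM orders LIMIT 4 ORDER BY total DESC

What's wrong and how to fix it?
Bug: ORDER BY cannot follow LIMIT; LIMIT is the final clause

Fix: Swap the clauses: ORDER BY first, then LIMIT

Corrected query:
SELECT * FROM orders ORDER BY total DESC LIMIT 4

Result:
id | customer | product | quantity | total  
---+----------+---------+----------+--------
2  | Eve      | Webcam  | 11       | 1708.37
1  | Hank     | Mouse   | 1        | 1467.06
8  | Frank    | Phone   | 10       | 1461.53
5  | Frank    | Headset | 11       | 1376.38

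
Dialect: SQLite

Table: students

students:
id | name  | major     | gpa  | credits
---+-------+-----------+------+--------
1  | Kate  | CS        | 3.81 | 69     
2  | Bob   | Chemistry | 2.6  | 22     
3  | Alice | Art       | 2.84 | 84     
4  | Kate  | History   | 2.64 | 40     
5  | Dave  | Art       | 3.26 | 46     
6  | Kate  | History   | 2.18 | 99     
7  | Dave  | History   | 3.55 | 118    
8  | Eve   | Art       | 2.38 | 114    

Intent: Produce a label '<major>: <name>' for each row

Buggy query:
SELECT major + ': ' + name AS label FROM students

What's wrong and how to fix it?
Bug: SQLite uses || for string concatenation; + coerces text to numbers (yielding 0)

Fix: Replace + with || to concatenate text

Corrected query:
SELECT major || ': ' || name AS label FROM students

Result:
label         
--------------
CS: Kate      
Chemistry: Bob
Art: Alice    
History: Kate 
Art: Dave     
History: Kate 
History: Dave 
Art: Eve      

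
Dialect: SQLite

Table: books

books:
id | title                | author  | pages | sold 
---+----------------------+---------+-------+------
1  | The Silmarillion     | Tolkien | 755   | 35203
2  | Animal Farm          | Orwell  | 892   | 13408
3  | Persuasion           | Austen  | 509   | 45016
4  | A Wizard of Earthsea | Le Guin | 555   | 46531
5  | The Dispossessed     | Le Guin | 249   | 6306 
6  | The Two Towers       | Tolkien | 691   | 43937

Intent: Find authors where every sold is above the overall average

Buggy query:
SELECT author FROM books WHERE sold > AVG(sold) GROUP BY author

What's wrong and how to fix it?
Bug: AVG() is an aggregate; it can't sit directly in WHERE

Fix: Use a subquery for AVG and a HAVING MIN(...) filter so the condition holds for every row in the group

Corrected query:
SELECT author FROM books GROUP BY author HAVING MIN(sold) > (SELECT AVG(sold) FROM books)

Result:
author 
-------
Austen 
Tolkien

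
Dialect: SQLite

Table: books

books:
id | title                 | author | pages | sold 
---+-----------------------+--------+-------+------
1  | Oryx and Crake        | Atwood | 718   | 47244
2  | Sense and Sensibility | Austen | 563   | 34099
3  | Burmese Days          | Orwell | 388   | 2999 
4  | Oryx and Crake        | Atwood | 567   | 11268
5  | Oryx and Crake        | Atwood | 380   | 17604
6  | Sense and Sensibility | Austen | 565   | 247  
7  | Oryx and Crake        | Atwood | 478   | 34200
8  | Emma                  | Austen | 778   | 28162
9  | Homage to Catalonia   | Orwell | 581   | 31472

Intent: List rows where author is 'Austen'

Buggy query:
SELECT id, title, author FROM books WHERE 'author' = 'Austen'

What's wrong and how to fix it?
Bug: Single quotes denote string literals in SQL; the column name is being compared as a constant string

Fix: Remove the quotes around the column name (or use double quotes for an identifier)

Corrected query:
SELECT id, title, author FROM books WHERE author = 'Austen'

Result:
id | title                 | author
---+-----------------------+-------
2  | Sense and Sensibility | Austen
6  | Sense and Sensibility | Austen
8  | Emma                  | Austen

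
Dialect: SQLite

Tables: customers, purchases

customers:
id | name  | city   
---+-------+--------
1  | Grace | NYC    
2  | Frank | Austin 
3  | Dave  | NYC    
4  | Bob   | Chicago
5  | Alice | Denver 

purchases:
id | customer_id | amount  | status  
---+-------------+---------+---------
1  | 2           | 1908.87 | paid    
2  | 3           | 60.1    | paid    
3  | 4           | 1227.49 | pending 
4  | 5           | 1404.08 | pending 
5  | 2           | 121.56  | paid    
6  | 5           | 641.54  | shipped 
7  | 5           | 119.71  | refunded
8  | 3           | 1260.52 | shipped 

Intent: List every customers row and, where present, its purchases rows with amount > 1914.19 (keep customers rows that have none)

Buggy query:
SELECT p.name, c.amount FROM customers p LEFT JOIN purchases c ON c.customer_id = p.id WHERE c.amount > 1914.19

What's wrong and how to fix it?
Bug: A WHERE condition on the right-hand table after LEFT JOIN drops unmatched parents

Fix: Move the right-table condition into the ON clause so unmatched parents are kept

Corrected query:
SELECT p.name, c.amount FROM customers p LEFT JOIN purchases c ON c.customer_id = p.id AND c.amount > 1914.19

Result:
name  | amount
------+-------
Grace | NULL  
Frank | NULL  
Dave  | NULL  
Bob   | NULL  
Alice | NULL  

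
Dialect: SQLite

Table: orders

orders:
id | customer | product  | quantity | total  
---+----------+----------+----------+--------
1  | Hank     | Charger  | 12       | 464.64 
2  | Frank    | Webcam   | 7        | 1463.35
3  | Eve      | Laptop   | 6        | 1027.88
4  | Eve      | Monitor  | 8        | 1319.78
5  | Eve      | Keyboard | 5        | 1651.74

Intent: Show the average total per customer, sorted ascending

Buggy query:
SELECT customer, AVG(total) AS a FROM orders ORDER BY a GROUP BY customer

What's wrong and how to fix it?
Bug: ORDER BY appears before GROUP BY; SQL clause order requires GROUP BY first

Fix: Reorder: SELECT … FROM … GROUP BY … ORDER BY …

Corrected query:
SELECT customer, AVG(total) AS a FROM orders GROUP BY customer ORDER BY a

Result:
customer | a          
---------+------------
Hank     | 464.64     
Eve      | 1333.133333
Frank    | 1463.35    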